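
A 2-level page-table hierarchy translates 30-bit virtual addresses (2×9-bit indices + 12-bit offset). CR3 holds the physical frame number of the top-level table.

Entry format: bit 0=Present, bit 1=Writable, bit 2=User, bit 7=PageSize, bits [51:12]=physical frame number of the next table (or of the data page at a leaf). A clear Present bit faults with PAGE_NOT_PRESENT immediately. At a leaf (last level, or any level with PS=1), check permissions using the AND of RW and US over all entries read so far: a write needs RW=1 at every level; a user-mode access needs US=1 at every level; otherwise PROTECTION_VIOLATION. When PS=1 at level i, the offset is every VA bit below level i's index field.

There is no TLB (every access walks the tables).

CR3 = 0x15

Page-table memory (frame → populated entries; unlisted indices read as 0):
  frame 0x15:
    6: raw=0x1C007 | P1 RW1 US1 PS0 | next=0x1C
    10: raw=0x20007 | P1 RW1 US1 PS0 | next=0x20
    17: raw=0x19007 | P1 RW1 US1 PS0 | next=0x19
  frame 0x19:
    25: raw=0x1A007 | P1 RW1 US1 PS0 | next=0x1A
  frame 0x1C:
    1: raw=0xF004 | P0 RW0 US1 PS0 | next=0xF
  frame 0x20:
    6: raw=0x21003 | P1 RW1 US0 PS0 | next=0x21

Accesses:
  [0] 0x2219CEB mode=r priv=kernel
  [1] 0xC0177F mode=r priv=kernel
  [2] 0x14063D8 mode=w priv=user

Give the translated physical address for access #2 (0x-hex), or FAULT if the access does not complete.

Per-access translation:
#0 VA=0x2219CEB (r,kernel):
  lvl0: tbl 0x15, slot 17 ⇒ 0x19007 (P1/RW1/US1/PS0)
  lvl1: tbl 0x19, slot 25 ⇒ 0x1A007 (P1/RW1/US1/PS0)
  → PA=0x1ACEB  (2 entries read)
#1 VA=0xC0177F (r,kernel):
  lvl0: tbl 0x15, slot 6 ⇒ 0x1C007 (P1/RW1/US1/PS0)
  lvl1: tbl 0x1C, slot 1 ⇒ 0xF004 (P0/RW0/US1/PS0)
  → PAGE_NOT_PRESENT  (2 entries read)
#2 VA=0x14063D8 (w,user):
  lvl0: tbl 0x15, slot 10 ⇒ 0x20007 (P1/RW1/US1/PS0)
  lvl1: tbl 0x20, slot 6 ⇒ 0x21003 (P1/RW1/US0/PS0)
  → PROTECTION_VIOLATION  (2 entries read)

Access #2 PA: FAULT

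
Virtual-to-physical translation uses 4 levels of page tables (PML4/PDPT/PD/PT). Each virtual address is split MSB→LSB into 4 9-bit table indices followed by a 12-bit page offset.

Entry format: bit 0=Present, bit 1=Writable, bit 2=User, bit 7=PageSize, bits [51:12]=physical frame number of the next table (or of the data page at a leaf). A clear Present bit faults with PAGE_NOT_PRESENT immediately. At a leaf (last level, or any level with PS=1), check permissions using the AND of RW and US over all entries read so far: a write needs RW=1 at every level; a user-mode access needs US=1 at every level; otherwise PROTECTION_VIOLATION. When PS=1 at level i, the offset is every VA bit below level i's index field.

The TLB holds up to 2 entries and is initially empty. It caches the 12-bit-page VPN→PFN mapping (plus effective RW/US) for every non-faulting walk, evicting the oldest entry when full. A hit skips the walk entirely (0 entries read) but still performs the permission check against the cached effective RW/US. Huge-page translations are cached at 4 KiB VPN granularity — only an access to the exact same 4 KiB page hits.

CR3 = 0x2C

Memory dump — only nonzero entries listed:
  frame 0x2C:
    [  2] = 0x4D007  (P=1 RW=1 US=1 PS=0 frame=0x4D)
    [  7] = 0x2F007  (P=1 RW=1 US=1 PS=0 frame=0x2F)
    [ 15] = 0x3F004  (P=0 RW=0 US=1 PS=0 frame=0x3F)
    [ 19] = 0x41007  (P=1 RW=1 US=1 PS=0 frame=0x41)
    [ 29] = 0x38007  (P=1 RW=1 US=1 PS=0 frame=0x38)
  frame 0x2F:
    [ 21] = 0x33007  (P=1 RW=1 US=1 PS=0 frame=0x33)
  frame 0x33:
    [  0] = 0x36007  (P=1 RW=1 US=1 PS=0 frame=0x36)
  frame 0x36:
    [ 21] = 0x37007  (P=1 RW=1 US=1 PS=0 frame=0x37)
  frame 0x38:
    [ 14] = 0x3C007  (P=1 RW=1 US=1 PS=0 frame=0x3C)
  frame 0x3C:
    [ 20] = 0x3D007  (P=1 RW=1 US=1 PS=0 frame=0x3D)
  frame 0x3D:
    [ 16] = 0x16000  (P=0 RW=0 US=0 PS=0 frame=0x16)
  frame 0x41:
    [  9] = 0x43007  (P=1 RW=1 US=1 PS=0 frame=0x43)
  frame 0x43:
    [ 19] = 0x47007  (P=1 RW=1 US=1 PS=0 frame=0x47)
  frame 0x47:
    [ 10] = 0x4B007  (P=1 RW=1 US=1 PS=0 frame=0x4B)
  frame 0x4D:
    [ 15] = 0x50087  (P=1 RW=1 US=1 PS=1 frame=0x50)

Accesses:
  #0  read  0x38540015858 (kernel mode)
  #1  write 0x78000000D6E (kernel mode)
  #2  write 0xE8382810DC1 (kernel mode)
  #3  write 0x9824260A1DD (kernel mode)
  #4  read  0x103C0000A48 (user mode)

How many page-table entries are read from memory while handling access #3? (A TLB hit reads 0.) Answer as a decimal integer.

Walk each access:
#0 VA=0x38540015858 (r,kernel):
  L0: frame=0x2C idx=7 entry=0x2F007 [P=1 RW=1 US=1 PS=0]
  L1: frame=0x2F idx=21 entry=0x33007 [P=1 RW=1 US=1 PS=0]
  L2: frame=0x33 idx=0 entry=0x36007 [P=1 RW=1 US=1 PS=0]
  L3: frame=0x36 idx=21 entry=0x37007 [P=1 RW=1 US=1 PS=0]
  ✓ 0x37858  — 4 lookups
#1 VA=0x78000000D6E (w,kernel):
  L0: frame=0x2C idx=15 entry=0x3F004 [P=0 RW=0 US=1 PS=0]
  ✗ PAGE_NOT_PRESENT  [1 reads]
#2 VA=0xE8382810DC1 (w,kernel):
  L0: frame=0x2C idx=29 entry=0x38007 [P=1 RW=1 US=1 PS=0]
  L1: frame=0x38 idx=14 entry=0x3C007 [P=1 RW=1 US=1 PS=0]
  L2: frame=0x3C idx=20 entry=0x3D007 [P=1 RW=1 US=1 PS=0]
  L3: frame=0x3D idx=16 entry=0x16000 [P=0 RW=0 US=0 PS=0]
  ✗ PAGE_NOT_PRESENT  [4 reads]
#3 VA=0x9824260A1DD (w,kernel):
  L0: frame=0x2C idx=19 entry=0x41007 [P=1 RW=1 US=1 PS=0]
  L1: frame=0x41 idx=9 entry=0x43007 [P=1 RW=1 US=1 PS=0]
  L2: frame=0x43 idx=19 entry=0x47007 [P=1 RW=1 US=1 PS=0]
  L3: frame=0x47 idx=10 entry=0x4B007 [P=1 RW=1 US=1 PS=0]
  ✓ 0x4B1DD  — 4 lookups
#4 VA=0x103C0000A48 (r,user):
  L0: frame=0x2C idx=2 entry=0x4D007 [P=1 RW=1 US=1 PS=0]
  L1: frame=0x4D idx=15 entry=0x50087 [P=1 RW=1 US=1 PS=1]
  ✓ 0x50A48 (huge @L1)  — 2 lookups

Entries read for #3: 4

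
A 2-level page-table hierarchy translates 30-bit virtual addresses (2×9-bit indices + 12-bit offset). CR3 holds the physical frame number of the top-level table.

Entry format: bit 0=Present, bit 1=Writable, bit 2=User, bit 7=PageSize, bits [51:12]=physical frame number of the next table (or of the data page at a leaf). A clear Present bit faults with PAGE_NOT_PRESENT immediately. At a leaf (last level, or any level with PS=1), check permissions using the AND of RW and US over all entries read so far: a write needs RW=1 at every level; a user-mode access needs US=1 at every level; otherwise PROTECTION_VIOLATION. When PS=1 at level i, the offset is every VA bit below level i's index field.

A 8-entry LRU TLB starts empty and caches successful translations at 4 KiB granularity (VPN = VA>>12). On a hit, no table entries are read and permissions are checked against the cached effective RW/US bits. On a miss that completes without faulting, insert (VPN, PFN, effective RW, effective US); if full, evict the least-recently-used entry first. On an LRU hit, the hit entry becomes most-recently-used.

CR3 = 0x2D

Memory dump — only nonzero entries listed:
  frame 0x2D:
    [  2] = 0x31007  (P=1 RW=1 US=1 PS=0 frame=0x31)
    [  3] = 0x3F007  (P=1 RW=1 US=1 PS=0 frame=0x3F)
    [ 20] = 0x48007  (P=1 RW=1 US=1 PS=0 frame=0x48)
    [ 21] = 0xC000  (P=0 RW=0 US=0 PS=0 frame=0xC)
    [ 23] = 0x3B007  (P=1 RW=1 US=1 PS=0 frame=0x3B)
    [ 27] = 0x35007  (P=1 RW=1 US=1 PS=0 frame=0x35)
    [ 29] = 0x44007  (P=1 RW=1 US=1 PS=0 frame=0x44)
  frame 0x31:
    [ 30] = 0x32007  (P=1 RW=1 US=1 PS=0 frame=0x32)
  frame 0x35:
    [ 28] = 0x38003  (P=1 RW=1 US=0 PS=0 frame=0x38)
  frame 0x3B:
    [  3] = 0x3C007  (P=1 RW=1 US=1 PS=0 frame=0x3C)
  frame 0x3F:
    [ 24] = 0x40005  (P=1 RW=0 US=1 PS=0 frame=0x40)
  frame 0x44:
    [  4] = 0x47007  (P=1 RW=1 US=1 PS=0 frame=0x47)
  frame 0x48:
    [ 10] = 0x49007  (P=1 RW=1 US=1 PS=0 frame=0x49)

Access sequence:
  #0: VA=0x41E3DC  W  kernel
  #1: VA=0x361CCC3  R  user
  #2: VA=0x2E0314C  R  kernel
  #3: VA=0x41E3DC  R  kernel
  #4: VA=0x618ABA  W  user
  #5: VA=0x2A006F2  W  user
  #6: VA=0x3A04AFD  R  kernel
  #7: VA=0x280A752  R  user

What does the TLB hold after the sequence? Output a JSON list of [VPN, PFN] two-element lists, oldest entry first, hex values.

Per-access translation:
#0 VA=0x41E3DC (w,kernel):
  L0: frame=0x2D idx=2 entry=0x31007 [P=1 RW=1 US=1 PS=0]
  L1: frame=0x31 idx=30 entry=0x32007 [P=1 RW=1 US=1 PS=0]
  → PA=0x323DC  (2 entries read)
#1 VA=0x361CCC3 (r,user):
  L0: frame=0x2D idx=27 entry=0x35007 [P=1 RW=1 US=1 PS=0]
  L1: frame=0x35 idx=28 entry=0x38003 [P=1 RW=1 US=0 PS=0]
  ✗ PROTECTION_VIOLATION  [2 reads]
#2 VA=0x2E0314C (r,kernel):
  L0: frame=0x2D idx=23 entry=0x3B007 [P=1 RW=1 US=1 PS=0]
  L1: frame=0x3B idx=3 entry=0x3C007 [P=1 RW=1 US=1 PS=0]
  → PA=0x3C14C  (2 entries read)
#3 VA=0x41E3DC (r,kernel):
  TLB hit vpn=0x41E → PA=0x323DC
#4 VA=0x618ABA (w,user):
  L0: frame=0x2D idx=3 entry=0x3F007 [P=1 RW=1 US=1 PS=0]
  L1: frame=0x3F idx=24 entry=0x40005 [P=1 RW=0 US=1 PS=0]
  ✗ PROTECTION_VIOLATION  [2 reads]
#5 VA=0x2A006F2 (w,user):
  L0: frame=0x2D idx=21 entry=0xC000 [P=0 RW=0 US=0 PS=0]
  ✗ PAGE_NOT_PRESENT  [1 reads]
#6 VA=0x3A04AFD (r,kernel):
  L0: frame=0x2D idx=29 entry=0x44007 [P=1 RW=1 US=1 PS=0]
  L1: frame=0x44 idx=4 entry=0x47007 [P=1 RW=1 US=1 PS=0]
  → PA=0x47AFD  (2 entries read)
#7 VA=0x280A752 (r,user):
  L0: frame=0x2D idx=20 entry=0x48007 [P=1 RW=1 US=1 PS=0]
  L1: frame=0x48 idx=10 entry=0x49007 [P=1 RW=1 US=1 PS=0]
  → PA=0x49752  (2 entries read)

TLB: [["0x2E03", "0x3C"], ["0x41E", "0x32"], ["0x3A04", "0x47"], ["0x280A", "0x49"]]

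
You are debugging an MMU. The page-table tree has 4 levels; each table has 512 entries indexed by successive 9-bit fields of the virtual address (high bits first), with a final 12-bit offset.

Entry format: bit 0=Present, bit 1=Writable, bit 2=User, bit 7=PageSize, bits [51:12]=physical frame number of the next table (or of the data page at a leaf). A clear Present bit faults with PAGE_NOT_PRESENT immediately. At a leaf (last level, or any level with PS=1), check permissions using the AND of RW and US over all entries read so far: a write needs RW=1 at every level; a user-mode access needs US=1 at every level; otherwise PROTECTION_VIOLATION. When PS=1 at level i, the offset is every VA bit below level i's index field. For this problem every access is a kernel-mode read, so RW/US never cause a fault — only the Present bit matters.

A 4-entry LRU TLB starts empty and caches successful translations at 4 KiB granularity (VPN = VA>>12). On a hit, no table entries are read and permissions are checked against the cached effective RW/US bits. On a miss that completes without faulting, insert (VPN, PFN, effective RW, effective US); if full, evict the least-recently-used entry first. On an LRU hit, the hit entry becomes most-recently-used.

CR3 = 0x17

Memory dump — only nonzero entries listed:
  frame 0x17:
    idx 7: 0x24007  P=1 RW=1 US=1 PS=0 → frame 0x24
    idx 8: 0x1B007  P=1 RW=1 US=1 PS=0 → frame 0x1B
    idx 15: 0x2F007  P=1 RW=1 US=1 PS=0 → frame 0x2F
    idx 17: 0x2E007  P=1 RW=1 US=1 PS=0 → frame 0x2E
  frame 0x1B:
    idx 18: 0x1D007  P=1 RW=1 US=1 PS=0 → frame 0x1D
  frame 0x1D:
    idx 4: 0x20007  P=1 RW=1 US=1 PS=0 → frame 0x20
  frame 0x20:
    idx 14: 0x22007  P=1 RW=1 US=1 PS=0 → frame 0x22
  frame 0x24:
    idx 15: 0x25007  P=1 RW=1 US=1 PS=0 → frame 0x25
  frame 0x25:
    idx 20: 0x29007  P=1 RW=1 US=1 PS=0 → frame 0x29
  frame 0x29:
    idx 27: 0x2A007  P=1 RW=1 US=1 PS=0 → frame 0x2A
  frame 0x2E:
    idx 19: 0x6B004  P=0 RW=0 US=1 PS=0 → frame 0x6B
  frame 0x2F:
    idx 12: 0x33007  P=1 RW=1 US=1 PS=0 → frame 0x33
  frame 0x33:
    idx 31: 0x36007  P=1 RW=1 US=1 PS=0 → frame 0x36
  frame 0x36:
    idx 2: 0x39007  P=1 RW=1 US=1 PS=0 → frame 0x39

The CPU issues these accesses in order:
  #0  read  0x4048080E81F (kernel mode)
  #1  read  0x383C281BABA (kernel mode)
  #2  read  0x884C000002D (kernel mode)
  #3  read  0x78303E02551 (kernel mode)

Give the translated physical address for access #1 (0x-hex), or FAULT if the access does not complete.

Per-access translation:
#0 VA=0x4048080E81F (r,kernel):
  L0 @0x17[8] → 0x1B007  P=1,RW=1,US=1,PS=0
  L1 @0x1B[18] → 0x1D007  P=1,RW=1,US=1,PS=0
  L2 @0x1D[4] → 0x20007  P=1,RW=1,US=1,PS=0
  L3 @0x20[14] → 0x22007  P=1,RW=1,US=1,PS=0
  ⇒ phys 0x2281F  [4 reads]
#1 VA=0x383C281BABA (r,kernel):
  L0 @0x17[7] → 0x24007  P=1,RW=1,US=1,PS=0
  L1 @0x24[15] → 0x25007  P=1,RW=1,US=1,PS=0
  L2 @0x25[20] → 0x29007  P=1,RW=1,US=1,PS=0
  L3 @0x29[27] → 0x2A007  P=1,RW=1,US=1,PS=0
  ⇒ phys 0x2AABA  [4 reads]
#2 VA=0x884C000002D (r,kernel):
  L0 @0x17[17] → 0x2E007  P=1,RW=1,US=1,PS=0
  L1 @0x2E[19] → 0x6B004  P=0,RW=0,US=1,PS=0
  → PAGE_NOT_PRESENT  (2 entries read)
#3 VA=0x78303E02551 (r,kernel):
  L0 @0x17[15] → 0x2F007  P=1,RW=1,US=1,PS=0
  L1 @0x2F[12] → 0x33007  P=1,RW=1,US=1,PS=0
  L2 @0x33[31] → 0x36007  P=1,RW=1,US=1,PS=0
  L3 @0x36[2] → 0x39007  P=1,RW=1,US=1,PS=0
  ⇒ phys 0x39551  [4 reads]

Access #1 PA: 0x2AABA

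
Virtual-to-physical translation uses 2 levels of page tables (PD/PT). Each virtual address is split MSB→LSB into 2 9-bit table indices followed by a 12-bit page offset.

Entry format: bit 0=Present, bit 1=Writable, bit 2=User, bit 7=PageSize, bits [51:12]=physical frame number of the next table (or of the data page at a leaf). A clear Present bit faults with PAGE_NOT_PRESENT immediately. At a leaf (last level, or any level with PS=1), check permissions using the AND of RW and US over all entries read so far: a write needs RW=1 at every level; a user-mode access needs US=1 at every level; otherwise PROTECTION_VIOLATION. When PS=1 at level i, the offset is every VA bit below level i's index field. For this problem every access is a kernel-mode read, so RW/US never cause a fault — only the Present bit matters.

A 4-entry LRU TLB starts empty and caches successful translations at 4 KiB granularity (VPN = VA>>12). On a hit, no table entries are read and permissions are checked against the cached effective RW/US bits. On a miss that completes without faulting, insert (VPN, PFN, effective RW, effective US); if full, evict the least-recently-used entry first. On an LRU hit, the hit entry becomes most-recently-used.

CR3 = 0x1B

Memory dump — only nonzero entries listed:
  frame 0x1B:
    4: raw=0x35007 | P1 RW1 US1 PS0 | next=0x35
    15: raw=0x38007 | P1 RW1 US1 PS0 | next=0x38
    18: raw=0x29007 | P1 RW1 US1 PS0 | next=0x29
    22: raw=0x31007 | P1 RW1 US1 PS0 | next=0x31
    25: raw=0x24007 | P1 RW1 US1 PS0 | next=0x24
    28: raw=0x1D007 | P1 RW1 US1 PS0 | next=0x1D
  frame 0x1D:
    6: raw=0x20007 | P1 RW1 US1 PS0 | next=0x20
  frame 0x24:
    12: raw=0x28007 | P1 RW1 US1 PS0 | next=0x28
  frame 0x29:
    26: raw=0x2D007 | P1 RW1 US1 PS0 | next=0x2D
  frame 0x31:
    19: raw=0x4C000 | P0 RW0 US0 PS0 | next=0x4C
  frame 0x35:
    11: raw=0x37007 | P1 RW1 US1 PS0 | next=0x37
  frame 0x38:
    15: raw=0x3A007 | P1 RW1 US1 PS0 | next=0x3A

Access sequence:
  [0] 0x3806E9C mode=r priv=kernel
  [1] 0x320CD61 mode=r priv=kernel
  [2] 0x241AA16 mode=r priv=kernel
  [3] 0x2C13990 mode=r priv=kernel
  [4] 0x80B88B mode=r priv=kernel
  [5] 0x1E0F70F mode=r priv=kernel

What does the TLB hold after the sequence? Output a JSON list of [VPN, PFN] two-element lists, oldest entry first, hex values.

Per-access translation:
#0 VA=0x3806E9C (r,kernel):
  [0] read 0x1B idx=28: raw=0x1D007 flags P=1 W=1 U=1 S=0
  [1] read 0x1D idx=6: raw=0x20007 flags P=1 W=1 U=1 S=0
  ⇒ phys 0x20E9C  [2 reads]
#1 VA=0x320CD61 (r,kernel):
  [0] read 0x1B idx=25: raw=0x24007 flags P=1 W=1 U=1 S=0
  [1] read 0x24 idx=12: raw=0x28007 flags P=1 W=1 U=1 S=0
  ⇒ phys 0x28D61  [2 reads]
#2 VA=0x241AA16 (r,kernel):
  [0] read 0x1B idx=18: raw=0x29007 flags P=1 W=1 U=1 S=0
  [1] read 0x29 idx=26: raw=0x2D007 flags P=1 W=1 U=1 S=0
  ⇒ phys 0x2DA16  [2 reads]
#3 VA=0x2C13990 (r,kernel):
  [0] read 0x1B idx=22: raw=0x31007 flags P=1 W=1 U=1 S=0
  [1] read 0x31 idx=19: raw=0x4C000 flags P=0 W=0 U=0 S=0
  ⇒ fault: PAGE_NOT_PRESENT  — 2 lookups
#4 VA=0x80B88B (r,kernel):
  [0] read 0x1B idx=4: raw=0x35007 flags P=1 W=1 U=1 S=0
  [1] read 0x35 idx=11: raw=0x37007 flags P=1 W=1 U=1 S=0
  ⇒ phys 0x3788B  [2 reads]
#5 VA=0x1E0F70F (r,kernel):
  [0] read 0x1B idx=15: raw=0x38007 flags P=1 W=1 U=1 S=0
  [1] read 0x38 idx=15: raw=0x3A007 flags P=1 W=1 U=1 S=0
  ⇒ phys 0x3A70F  [2 reads]

TLB: [["0x320C", "0x28"], ["0x241A", "0x2D"], ["0x80B", "0x37"], ["0x1E0F", "0x3A"]]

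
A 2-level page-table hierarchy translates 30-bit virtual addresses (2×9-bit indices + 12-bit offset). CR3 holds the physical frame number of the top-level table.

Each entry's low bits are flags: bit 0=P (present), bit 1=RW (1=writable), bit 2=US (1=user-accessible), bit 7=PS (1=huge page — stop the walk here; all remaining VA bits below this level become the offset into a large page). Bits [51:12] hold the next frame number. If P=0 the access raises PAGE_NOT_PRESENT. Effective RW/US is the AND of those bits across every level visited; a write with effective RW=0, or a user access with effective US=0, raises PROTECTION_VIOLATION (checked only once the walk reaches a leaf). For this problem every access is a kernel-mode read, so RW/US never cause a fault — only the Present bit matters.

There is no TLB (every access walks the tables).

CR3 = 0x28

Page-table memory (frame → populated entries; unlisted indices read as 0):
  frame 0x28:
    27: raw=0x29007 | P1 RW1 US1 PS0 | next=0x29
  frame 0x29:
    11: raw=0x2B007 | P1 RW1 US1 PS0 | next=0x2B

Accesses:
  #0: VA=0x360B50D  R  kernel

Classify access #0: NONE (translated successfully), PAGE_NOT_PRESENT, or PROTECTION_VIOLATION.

Walk each access:
#0 VA=0x360B50D (r,kernel):
  L0: frame=0x28 idx=27 entry=0x29007 [P=1 RW=1 US=1 PS=0]
  L1: frame=0x29 idx=11 entry=0x2B007 [P=1 RW=1 US=1 PS=0]
  → PA=0x2B50D  (2 entries read)

Access #0 fault: NONE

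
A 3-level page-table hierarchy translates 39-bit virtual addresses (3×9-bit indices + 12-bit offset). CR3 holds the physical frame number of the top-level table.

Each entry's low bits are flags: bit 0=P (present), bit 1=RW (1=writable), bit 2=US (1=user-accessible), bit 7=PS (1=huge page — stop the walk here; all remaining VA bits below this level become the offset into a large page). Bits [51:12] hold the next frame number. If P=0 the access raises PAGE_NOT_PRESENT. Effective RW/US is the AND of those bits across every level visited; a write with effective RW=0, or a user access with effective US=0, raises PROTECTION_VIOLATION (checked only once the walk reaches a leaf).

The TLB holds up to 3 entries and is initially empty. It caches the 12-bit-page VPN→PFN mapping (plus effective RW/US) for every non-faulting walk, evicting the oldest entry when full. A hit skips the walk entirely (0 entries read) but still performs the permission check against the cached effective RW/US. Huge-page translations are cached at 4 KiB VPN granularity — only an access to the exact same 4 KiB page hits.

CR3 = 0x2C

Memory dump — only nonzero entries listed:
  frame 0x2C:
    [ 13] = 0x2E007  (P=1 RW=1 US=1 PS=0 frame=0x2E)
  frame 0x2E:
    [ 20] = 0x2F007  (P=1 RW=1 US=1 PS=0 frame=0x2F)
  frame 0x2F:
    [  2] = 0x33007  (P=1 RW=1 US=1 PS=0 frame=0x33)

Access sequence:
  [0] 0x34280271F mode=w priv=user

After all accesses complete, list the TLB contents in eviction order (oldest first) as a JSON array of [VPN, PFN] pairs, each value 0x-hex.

Trace:
#0 VA=0x34280271F (w,user):
  L0: frame=0x2C idx=13 entry=0x2E007 [P=1 RW=1 US=1 PS=0]
  L1: frame=0x2E idx=20 entry=0x2F007 [P=1 RW=1 US=1 PS=0]
  L2: frame=0x2F idx=2 entry=0x33007 [P=1 RW=1 US=1 PS=0]
  → PA=0x3371F  (3 entries read)

TLB: [["0x342802", "0x33"]]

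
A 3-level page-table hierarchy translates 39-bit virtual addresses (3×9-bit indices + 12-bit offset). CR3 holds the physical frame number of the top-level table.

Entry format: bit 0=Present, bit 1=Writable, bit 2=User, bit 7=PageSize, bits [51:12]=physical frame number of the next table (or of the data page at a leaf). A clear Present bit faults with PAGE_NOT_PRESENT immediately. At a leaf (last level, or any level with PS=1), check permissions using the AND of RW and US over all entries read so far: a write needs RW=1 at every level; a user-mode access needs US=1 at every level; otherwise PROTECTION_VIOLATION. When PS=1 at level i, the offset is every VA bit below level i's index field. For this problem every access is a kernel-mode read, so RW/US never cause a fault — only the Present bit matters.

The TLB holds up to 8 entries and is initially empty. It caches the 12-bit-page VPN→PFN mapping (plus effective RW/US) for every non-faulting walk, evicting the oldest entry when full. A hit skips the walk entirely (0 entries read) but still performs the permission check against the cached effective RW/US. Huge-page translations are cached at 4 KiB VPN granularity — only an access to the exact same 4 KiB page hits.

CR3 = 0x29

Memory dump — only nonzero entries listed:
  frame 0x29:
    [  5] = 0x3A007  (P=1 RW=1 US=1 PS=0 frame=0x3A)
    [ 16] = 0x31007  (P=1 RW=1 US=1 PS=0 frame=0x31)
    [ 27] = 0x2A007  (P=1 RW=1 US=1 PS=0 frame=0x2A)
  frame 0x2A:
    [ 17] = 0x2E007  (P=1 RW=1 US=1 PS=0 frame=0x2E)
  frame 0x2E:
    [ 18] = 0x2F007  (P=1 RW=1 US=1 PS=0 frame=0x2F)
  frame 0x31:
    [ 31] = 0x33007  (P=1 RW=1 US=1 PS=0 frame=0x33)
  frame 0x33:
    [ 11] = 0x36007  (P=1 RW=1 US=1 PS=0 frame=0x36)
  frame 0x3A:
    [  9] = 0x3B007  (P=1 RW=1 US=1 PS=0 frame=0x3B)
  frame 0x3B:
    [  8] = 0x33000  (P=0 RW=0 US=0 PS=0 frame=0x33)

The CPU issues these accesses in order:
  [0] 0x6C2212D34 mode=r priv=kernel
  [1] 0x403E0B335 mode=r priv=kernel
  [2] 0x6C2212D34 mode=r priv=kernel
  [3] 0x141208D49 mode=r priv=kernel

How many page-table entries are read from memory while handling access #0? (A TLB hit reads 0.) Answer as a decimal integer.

Trace:
#0 VA=0x6C2212D34 (r,kernel):
  lvl0: tbl 0x29, slot 27 ⇒ 0x2A007 (P1/RW1/US1/PS0)
  lvl1: tbl 0x2A, slot 17 ⇒ 0x2E007 (P1/RW1/US1/PS0)
  lvl2: tbl 0x2E, slot 18 ⇒ 0x2F007 (P1/RW1/US1/PS0)
  ⇒ phys 0x2FD34  [3 reads]
#1 VA=0x403E0B335 (r,kernel):
  lvl0: tbl 0x29, slot 16 ⇒ 0x31007 (P1/RW1/US1/PS0)
  lvl1: tbl 0x31, slot 31 ⇒ 0x33007 (P1/RW1/US1/PS0)
  lvl2: tbl 0x33, slot 11 ⇒ 0x36007 (P1/RW1/US1/PS0)
  ⇒ phys 0x36335  [3 reads]
#2 VA=0x6C2212D34 (r,kernel):
  TLB hit vpn=0x6C2212 → PA=0x2FD34
#3 VA=0x141208D49 (r,kernel):
  lvl0: tbl 0x29, slot 5 ⇒ 0x3A007 (P1/RW1/US1/PS0)
  lvl1: tbl 0x3A, slot 9 ⇒ 0x3B007 (P1/RW1/US1/PS0)
  lvl2: tbl 0x3B, slot 8 ⇒ 0x33000 (P0/RW0/US0/PS0)
  ✗ PAGE_NOT_PRESENT  [3 reads]

Entries read for #0: 3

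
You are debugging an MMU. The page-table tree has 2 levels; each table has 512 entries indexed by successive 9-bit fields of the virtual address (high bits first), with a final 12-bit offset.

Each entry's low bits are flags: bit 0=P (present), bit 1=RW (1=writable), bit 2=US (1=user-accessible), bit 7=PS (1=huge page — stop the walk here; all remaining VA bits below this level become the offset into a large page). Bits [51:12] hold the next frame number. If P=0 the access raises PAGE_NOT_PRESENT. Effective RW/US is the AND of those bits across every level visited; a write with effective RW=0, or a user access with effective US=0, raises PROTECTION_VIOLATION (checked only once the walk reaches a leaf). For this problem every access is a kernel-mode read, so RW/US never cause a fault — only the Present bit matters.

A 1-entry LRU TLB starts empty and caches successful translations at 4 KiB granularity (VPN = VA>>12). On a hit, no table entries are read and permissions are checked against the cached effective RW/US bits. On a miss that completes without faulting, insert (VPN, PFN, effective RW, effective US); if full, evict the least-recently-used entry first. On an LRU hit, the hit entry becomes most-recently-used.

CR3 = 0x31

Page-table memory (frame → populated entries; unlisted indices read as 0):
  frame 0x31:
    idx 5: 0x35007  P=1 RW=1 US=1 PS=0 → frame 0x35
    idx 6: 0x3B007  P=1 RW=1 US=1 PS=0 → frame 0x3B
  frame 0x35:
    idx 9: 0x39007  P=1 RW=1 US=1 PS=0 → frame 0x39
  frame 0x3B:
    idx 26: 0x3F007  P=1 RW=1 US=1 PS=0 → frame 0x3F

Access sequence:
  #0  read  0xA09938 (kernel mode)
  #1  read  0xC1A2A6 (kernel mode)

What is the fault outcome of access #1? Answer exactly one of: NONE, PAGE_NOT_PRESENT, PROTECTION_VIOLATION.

Walk each access:
#0 VA=0xA09938 (r,kernel):
  L0: frame=0x31 idx=5 entry=0x35007 [P=1 RW=1 US=1 PS=0]
  L1: frame=0x35 idx=9 entry=0x39007 [P=1 RW=1 US=1 PS=0]
  ✓ 0x39938  — 2 lookups
#1 VA=0xC1A2A6 (r,kernel):
  L0: frame=0x31 idx=6 entry=0x3B007 [P=1 RW=1 US=1 PS=0]
  L1: frame=0x3B idx=26 entry=0x3F007 [P=1 RW=1 US=1 PS=0]
  ✓ 0x3F2A6  — 2 lookups

Access #1 fault: NONE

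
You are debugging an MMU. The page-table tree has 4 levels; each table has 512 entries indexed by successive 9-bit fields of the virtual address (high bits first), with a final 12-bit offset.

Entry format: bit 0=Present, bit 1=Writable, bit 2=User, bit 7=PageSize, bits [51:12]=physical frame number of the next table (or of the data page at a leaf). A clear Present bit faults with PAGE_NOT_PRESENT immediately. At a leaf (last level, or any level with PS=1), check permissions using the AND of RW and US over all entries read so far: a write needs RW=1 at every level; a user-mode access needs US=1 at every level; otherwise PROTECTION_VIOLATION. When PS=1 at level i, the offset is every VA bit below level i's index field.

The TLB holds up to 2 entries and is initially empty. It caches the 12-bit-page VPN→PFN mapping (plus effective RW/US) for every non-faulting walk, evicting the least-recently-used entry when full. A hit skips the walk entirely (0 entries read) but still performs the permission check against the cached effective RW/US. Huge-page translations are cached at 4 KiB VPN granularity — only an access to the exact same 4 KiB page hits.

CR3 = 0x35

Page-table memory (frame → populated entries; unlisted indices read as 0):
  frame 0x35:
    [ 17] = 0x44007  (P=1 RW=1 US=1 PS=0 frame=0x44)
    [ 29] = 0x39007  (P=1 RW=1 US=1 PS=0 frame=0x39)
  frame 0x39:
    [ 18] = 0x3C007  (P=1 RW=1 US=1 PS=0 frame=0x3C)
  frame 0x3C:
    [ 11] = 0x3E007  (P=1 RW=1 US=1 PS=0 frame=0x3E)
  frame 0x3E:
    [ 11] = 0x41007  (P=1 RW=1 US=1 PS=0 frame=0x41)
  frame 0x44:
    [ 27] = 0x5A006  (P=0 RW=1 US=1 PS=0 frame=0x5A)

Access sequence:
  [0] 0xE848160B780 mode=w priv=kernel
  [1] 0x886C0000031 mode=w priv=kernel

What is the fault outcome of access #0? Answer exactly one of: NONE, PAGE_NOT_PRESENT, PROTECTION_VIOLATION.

Per-access translation:
#0 VA=0xE848160B780 (w,kernel):
  L0 @0x35[29] → 0x39007  P=1,RW=1,US=1,PS=0
  L1 @0x39[18] → 0x3C007  P=1,RW=1,US=1,PS=0
  L2 @0x3C[11] → 0x3E007  P=1,RW=1,US=1,PS=0
  L3 @0x3E[11] → 0x41007  P=1,RW=1,US=1,PS=0
  → PA=0x41780  (4 entries read)
#1 VA=0x886C0000031 (w,kernel):
  L0 @0x35[17] → 0x44007  P=1,RW=1,US=1,PS=0
  L1 @0x44[27] → 0x5A006  P=0,RW=1,US=1,PS=0
  ✗ PAGE_NOT_PRESENT  [2 reads]

Access #0 fault: NONE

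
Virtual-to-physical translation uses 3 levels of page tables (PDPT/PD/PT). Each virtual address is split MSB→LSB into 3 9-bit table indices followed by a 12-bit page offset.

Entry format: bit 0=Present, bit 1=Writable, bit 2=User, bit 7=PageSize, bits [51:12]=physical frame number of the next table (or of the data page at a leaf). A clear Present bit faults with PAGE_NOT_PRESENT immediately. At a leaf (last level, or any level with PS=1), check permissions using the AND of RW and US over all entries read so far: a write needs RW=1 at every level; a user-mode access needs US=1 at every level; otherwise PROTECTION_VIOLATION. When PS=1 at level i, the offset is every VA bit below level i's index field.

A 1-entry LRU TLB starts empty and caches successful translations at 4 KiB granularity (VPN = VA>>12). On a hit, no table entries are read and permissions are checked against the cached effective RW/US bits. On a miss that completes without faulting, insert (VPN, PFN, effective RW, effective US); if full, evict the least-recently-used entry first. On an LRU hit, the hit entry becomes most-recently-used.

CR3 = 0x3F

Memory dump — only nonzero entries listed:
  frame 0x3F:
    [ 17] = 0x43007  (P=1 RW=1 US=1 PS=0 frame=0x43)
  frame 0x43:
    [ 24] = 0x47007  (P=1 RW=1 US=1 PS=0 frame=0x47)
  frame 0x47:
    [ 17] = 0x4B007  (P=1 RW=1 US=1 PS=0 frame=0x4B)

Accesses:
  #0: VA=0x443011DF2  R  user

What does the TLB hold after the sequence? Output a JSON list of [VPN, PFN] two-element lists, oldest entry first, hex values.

Trace:
#0 VA=0x443011DF2 (r,user):
  [0] read 0x3F idx=17: raw=0x43007 flags P=1 W=1 U=1 S=0
  [1] read 0x43 idx=24: raw=0x47007 flags P=1 W=1 U=1 S=0
  [2] read 0x47 idx=17: raw=0x4B007 flags P=1 W=1 U=1 S=0
  ⇒ phys 0x4BDF2  [3 reads]

TLB: [["0x443011", "0x4B"]]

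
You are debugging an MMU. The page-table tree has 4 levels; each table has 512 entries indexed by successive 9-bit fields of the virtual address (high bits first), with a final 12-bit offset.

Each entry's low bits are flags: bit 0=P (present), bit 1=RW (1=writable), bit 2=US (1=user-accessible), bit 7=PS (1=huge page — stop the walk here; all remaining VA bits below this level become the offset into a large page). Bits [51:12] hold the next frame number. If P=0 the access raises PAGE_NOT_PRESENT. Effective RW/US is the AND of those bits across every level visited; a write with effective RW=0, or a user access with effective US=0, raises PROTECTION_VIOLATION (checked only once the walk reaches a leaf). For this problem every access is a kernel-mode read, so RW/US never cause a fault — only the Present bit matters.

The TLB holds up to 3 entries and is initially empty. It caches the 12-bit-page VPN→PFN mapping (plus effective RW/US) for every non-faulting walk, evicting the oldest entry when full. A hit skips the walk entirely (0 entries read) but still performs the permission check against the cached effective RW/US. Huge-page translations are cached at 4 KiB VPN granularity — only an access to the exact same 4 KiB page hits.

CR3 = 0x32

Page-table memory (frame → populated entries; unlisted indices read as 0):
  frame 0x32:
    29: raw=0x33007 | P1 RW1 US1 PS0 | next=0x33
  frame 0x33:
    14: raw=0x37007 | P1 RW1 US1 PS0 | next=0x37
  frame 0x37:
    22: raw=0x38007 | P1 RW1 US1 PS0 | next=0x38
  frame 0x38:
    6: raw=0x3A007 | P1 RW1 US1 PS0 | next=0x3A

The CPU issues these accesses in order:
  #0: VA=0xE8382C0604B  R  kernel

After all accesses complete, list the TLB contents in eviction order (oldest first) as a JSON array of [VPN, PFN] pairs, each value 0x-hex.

Trace:
#0 VA=0xE8382C0604B (r,kernel):
  L0 @0x32[29] → 0x33007  P=1,RW=1,US=1,PS=0
  L1 @0x33[14] → 0x37007  P=1,RW=1,US=1,PS=0
  L2 @0x37[22] → 0x38007  P=1,RW=1,US=1,PS=0
  L3 @0x38[6] → 0x3A007  P=1,RW=1,US=1,PS=0
  → PA=0x3A04B  (4 entries read)

TLB: [["0xE8382C06", "0x3A"]]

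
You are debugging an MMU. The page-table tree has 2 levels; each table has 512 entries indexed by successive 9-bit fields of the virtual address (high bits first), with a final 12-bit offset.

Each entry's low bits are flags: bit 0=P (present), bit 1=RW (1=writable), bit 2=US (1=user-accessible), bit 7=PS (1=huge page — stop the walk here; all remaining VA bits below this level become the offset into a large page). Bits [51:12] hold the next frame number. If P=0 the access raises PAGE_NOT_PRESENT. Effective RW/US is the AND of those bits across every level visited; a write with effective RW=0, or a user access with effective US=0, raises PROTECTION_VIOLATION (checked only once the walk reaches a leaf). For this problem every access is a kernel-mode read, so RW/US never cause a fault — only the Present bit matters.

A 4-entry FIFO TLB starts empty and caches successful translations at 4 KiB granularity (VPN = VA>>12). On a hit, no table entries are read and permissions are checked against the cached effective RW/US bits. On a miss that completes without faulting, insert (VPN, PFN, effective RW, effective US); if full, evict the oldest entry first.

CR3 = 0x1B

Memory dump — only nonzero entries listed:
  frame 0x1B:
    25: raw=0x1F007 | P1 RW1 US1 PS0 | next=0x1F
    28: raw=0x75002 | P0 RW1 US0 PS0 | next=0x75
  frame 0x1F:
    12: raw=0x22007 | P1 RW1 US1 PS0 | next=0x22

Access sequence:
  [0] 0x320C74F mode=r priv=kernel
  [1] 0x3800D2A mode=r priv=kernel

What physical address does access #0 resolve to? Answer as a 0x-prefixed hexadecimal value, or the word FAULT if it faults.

Per-access translation:
#0 VA=0x320C74F (r,kernel):
  lvl0: tbl 0x1B, slot 25 ⇒ 0x1F007 (P1/RW1/US1/PS0)
  lvl1: tbl 0x1F, slot 12 ⇒ 0x22007 (P1/RW1/US1/PS0)
  ⇒ phys 0x2274F  [2 reads]
#1 VA=0x3800D2A (r,kernel):
  lvl0: tbl 0x1B, slot 28 ⇒ 0x75002 (P0/RW1/US0/PS0)
  ✗ PAGE_NOT_PRESENT  [1 reads]

Access #0 PA: 0x2274F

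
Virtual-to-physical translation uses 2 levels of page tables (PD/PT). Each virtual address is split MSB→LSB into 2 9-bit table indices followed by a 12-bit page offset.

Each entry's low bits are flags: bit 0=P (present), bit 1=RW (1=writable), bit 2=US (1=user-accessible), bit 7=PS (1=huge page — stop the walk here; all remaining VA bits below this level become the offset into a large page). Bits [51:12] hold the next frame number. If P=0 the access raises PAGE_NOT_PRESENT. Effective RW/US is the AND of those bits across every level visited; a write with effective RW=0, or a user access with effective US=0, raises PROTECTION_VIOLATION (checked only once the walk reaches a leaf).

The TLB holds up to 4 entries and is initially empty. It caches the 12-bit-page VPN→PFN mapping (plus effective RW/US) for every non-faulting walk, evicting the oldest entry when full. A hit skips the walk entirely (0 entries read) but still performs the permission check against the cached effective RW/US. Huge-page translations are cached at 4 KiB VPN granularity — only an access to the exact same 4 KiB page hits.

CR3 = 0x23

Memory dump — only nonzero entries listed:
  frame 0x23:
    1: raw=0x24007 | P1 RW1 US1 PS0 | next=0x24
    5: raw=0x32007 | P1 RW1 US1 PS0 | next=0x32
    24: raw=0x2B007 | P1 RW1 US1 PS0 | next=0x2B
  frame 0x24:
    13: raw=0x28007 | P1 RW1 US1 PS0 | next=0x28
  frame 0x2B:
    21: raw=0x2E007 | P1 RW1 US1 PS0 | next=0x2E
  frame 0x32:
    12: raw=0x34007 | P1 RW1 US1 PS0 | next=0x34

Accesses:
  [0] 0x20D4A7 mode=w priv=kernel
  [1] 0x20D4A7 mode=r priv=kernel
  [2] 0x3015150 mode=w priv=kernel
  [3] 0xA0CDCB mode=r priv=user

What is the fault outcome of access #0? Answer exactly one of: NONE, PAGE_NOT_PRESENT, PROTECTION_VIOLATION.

Trace:
#0 VA=0x20D4A7 (w,kernel):
  [0] read 0x23 idx=1: raw=0x24007 flags P=1 W=1 U=1 S=0
  [1] read 0x24 idx=13: raw=0x28007 flags P=1 W=1 U=1 S=0
  ✓ 0x284A7  — 2 lookups
#1 VA=0x20D4A7 (r,kernel):
  TLB hit vpn=0x20D → PA=0x284A7
#2 VA=0x3015150 (w,kernel):
  [0] read 0x23 idx=24: raw=0x2B007 flags P=1 W=1 U=1 S=0
  [1] read 0x2B idx=21: raw=0x2E007 flags P=1 W=1 U=1 S=0
  ✓ 0x2E150  — 2 lookups
#3 VA=0xA0CDCB (r,user):
  [0] read 0x23 idx=5: raw=0x32007 flags P=1 W=1 U=1 S=0
  [1] read 0x32 idx=12: raw=0x34007 flags P=1 W=1 U=1 S=0
  ✓ 0x34DCB  — 2 lookups

Access #0 fault: NONE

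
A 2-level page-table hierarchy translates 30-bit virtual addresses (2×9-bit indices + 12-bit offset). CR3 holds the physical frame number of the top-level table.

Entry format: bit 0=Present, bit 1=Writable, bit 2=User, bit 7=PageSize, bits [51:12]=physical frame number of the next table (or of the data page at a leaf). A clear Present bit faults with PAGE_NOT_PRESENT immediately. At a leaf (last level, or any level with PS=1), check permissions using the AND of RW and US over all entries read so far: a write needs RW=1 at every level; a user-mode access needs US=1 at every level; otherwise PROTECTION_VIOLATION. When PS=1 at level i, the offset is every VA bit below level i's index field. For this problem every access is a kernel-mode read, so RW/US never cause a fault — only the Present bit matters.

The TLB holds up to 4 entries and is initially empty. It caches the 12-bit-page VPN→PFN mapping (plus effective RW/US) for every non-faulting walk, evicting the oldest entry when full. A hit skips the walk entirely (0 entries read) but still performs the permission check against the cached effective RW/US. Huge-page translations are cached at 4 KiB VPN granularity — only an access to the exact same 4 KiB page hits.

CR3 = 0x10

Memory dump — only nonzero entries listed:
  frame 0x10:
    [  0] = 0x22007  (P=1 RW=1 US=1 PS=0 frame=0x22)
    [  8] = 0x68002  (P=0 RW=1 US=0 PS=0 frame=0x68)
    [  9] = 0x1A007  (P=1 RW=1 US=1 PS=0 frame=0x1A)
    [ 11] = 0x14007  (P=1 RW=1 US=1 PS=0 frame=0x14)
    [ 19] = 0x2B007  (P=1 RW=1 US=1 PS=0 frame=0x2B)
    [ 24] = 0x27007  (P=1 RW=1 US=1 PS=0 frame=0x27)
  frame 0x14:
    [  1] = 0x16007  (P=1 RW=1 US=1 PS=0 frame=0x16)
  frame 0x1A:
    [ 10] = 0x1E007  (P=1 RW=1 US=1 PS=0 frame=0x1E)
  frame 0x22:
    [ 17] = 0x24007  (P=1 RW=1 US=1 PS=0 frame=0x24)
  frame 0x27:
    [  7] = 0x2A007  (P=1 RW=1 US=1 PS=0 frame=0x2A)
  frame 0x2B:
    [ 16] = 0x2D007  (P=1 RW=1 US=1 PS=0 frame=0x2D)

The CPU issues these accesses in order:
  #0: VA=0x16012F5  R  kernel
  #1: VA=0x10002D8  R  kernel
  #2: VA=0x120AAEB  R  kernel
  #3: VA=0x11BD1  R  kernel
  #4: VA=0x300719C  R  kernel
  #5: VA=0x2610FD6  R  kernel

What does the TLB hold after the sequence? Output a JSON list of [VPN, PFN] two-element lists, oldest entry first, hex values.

Walk each access:
#0 VA=0x16012F5 (r,kernel):
  lvl0: tbl 0x10, slot 11 ⇒ 0x14007 (P1/RW1/US1/PS0)
  lvl1: tbl 0x14, slot 1 ⇒ 0x16007 (P1/RW1/US1/PS0)
  ⇒ phys 0x162F5  [2 reads]
#1 VA=0x10002D8 (r,kernel):
  lvl0: tbl 0x10, slot 8 ⇒ 0x68002 (P0/RW1/US0/PS0)
  ⇒ fault: PAGE_NOT_PRESENT  — 1 lookups
#2 VA=0x120AAEB (r,kernel):
  lvl0: tbl 0x10, slot 9 ⇒ 0x1A007 (P1/RW1/US1/PS0)
  lvl1: tbl 0x1A, slot 10 ⇒ 0x1E007 (P1/RW1/US1/PS0)
  ⇒ phys 0x1EAEB  [2 reads]
#3 VA=0x11BD1 (r,kernel):
  lvl0: tbl 0x10, slot 0 ⇒ 0x22007 (P1/RW1/US1/PS0)
  lvl1: tbl 0x22, slot 17 ⇒ 0x24007 (P1/RW1/US1/PS0)
  ⇒ phys 0x24BD1  [2 reads]
#4 VA=0x300719C (r,kernel):
  lvl0: tbl 0x10, slot 24 ⇒ 0x27007 (P1/RW1/US1/PS0)
  lvl1: tbl 0x27, slot 7 ⇒ 0x2A007 (P1/RW1/US1/PS0)
  ⇒ phys 0x2A19C  [2 reads]
#5 VA=0x2610FD6 (r,kernel):
  lvl0: tbl 0x10, slot 19 ⇒ 0x2B007 (P1/RW1/US1/PS0)
  lvl1: tbl 0x2B, slot 16 ⇒ 0x2D007 (P1/RW1/US1/PS0)
  ⇒ phys 0x2DFD6  [2 reads]

TLB: [["0x120A", "0x1E"], ["0x11", "0x24"], ["0x3007", "0x2A"], ["0x2610", "0x2D"]]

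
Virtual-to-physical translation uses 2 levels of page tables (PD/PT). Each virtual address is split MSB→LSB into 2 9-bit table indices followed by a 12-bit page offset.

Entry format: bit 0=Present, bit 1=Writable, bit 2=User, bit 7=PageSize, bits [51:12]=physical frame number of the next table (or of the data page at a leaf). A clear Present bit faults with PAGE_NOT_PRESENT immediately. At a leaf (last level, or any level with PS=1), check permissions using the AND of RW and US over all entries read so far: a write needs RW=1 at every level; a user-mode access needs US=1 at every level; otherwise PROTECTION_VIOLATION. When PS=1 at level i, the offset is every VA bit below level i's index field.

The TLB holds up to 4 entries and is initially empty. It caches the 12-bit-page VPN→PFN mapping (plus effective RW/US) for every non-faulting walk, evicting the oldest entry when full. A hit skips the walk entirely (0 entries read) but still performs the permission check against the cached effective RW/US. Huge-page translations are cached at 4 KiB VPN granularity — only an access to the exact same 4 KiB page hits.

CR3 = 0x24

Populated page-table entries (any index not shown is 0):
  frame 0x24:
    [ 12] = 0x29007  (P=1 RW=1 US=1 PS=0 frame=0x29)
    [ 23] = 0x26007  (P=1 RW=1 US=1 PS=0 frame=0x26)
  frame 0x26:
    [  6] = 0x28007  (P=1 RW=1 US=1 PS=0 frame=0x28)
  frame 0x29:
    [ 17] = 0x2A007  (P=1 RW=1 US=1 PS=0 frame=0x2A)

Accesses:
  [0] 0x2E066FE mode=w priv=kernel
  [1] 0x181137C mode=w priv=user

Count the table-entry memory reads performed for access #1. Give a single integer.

Walk each access:
#0 VA=0x2E066FE (w,kernel):
  L0: frame=0x24 idx=23 entry=0x26007 [P=1 RW=1 US=1 PS=0]
  L1: frame=0x26 idx=6 entry=0x28007 [P=1 RW=1 US=1 PS=0]
  → PA=0x286FE  (2 entries read)
#1 VA=0x181137C (w,user):
  L0: frame=0x24 idx=12 entry=0x29007 [P=1 RW=1 US=1 PS=0]
  L1: frame=0x29 idx=17 entry=0x2A007 [P=1 RW=1 US=1 PS=0]
  → PA=0x2A37C  (2 entries read)

Entries read for #1: 2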